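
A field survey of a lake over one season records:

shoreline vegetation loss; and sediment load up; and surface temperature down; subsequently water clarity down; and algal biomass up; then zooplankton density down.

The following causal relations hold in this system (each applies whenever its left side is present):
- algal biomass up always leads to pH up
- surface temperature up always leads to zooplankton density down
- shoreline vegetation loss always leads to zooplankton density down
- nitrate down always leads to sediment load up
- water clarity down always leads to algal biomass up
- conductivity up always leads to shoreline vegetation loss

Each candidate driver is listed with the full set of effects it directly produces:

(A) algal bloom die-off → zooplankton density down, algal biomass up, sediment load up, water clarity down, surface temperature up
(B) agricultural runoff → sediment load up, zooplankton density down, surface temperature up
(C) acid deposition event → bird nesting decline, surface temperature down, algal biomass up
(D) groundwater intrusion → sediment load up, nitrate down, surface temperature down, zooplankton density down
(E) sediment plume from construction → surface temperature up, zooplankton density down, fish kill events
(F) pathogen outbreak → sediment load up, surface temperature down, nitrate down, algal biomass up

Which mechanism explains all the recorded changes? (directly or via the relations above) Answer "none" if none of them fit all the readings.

none

Per-candidate check:
(A) algal bloom die-off — fails on shoreline vegetation loss, surface temperature down (predicts surface temperature up, not surface temperature down)
(B) agricultural runoff — fails on shoreline vegetation loss, surface temperature down, water clarity down, algal biomass up (predicts surface temperature up, not surface temperature down)
(C) acid deposition event — does not account for shoreline vegetation loss, sediment load up, water clarity down, zooplankton density down
(D) groundwater intrusion — shoreline vegetation loss ✗; sediment load up ✓; surface temperature down ✓; water clarity down ✗; algal biomass up ✗; zooplankton density down ✓
(E) sediment plume from construction — shoreline vegetation loss ✗; sediment load up ✗; surface temperature down ✗; water clarity down ✗; algal biomass up ✗; zooplankton density down ✓
(F) pathogen outbreak — shoreline vegetation loss ✗; sediment load up ✓; surface temperature down ✓; water clarity down ✗; algal biomass up ✓; zooplankton density down ✗
Every candidate fails on at least one observation.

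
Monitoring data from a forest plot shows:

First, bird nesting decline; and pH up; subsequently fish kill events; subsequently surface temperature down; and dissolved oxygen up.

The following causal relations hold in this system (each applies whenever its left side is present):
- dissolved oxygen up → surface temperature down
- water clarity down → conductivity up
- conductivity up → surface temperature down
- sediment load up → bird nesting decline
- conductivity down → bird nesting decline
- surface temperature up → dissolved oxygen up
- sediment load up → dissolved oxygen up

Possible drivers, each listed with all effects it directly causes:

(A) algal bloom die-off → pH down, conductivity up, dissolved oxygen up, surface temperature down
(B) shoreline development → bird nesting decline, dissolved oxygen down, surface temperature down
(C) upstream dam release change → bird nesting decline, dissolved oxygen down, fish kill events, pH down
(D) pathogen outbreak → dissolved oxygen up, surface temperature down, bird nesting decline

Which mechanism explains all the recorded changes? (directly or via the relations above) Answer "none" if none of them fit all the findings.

none

For each candidate, compare predicted effects to what was observed:
(A) algal bloom die-off — fails on bird nesting decline, pH up, fish kill events (predicts pH down, not pH up)
(B) shoreline development — bird nesting decline yes; pH up NO; fish kill events NO; surface temperature down yes; dissolved oxygen up NO
(C) upstream dam release change — fails on pH up, surface temperature down, dissolved oxygen up (predicts pH down, not pH up; predicts dissolved oxygen down, not dissolved oxygen up)
(D) pathogen outbreak — does not account for pH up, fish kill events
None of the listed candidates fits everything.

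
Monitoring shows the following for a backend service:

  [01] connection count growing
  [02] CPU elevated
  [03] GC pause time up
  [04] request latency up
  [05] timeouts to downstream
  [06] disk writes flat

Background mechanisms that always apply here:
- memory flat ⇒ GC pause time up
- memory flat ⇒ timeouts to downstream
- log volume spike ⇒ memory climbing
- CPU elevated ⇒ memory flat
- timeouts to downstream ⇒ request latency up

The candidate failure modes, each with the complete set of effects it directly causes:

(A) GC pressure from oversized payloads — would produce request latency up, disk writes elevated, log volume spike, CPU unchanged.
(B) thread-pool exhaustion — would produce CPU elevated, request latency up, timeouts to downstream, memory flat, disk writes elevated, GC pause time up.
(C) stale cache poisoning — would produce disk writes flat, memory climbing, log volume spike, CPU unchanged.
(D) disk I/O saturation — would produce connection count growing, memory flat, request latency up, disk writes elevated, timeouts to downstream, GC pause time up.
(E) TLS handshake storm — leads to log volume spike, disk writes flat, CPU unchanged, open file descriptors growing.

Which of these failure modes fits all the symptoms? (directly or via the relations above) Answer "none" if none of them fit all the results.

none

Testing each hypothesis:
(A) GC pressure from oversized payloads — fails on connection count growing, CPU elevated, GC pause time up, timeouts to downstream, disk writes flat (predicts CPU unchanged, not CPU elevated; predicts disk writes elevated, not disk writes flat)
(B) thread-pool exhaustion — fails on connection count growing, disk writes flat (predicts disk writes elevated, not disk writes flat)
(C) stale cache poisoning — connection count growing miss; CPU elevated miss; GC pause time up miss; request latency up miss; timeouts to downstream miss; disk writes flat match
(D) disk I/O saturation — fails on CPU elevated, disk writes flat (predicts disk writes elevated, not disk writes flat)
(E) TLS handshake storm — connection count growing miss; CPU elevated miss; GC pause time up miss; request latency up miss; timeouts to downstream miss; disk writes flat match
Every candidate fails on at least one observation.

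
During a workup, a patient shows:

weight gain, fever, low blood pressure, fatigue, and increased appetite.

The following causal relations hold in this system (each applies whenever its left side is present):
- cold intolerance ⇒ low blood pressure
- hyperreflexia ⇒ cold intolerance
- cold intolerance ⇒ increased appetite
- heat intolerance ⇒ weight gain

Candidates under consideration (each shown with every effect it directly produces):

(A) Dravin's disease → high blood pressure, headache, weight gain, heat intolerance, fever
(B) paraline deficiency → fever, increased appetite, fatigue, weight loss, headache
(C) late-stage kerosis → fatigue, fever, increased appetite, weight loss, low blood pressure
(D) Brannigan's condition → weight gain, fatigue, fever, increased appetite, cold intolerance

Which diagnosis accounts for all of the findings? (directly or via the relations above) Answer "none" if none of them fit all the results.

D

Per-candidate check:
(A) Dravin's disease — weight gain ✓; fever ✓; low blood pressure ✗; fatigue ✗; increased appetite ✗
(B) paraline deficiency — fails on weight gain, low blood pressure (predicts weight loss, not weight gain)
(C) late-stage kerosis — weight gain ✗; fever ✓; low blood pressure ✓; fatigue ✓; increased appetite ✓
(D) Brannigan's condition — weight gain ✓; fever ✓; low blood pressure ✓ (via cold intolerance → low blood pressure); fatigue ✓; increased appetite ✓
Only (D) is consistent with every observation.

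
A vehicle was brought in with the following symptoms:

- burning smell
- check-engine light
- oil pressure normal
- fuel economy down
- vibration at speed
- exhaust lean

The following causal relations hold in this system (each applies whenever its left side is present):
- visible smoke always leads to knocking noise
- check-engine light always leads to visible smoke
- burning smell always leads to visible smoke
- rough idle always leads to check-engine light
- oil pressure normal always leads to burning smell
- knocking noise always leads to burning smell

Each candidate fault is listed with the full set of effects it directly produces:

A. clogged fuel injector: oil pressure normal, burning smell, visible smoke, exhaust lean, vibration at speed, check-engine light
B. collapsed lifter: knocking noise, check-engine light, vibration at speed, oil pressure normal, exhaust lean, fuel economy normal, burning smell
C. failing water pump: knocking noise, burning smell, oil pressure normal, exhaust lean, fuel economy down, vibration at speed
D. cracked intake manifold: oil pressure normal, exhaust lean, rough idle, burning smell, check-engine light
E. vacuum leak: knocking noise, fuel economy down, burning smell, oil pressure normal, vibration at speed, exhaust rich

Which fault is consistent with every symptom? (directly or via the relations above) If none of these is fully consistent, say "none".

Checking each candidate against the observations:
(A) clogged fuel injector — burning smell +; check-engine light +; oil pressure normal +; fuel economy down -; vibration at speed +; exhaust lean +
(B) collapsed lifter — burning smell +; check-engine light +; oil pressure normal +; fuel economy down -; vibration at speed +; exhaust lean +
(C) failing water pump — does not account for check-engine light
(D) cracked intake manifold — burning smell +; check-engine light +; oil pressure normal +; fuel economy down -; vibration at speed -; exhaust lean +
(E) vacuum leak — burning smell +; check-engine light -; oil pressure normal +; fuel economy down +; vibration at speed +; exhaust lean -
No candidate is consistent with all observations.

none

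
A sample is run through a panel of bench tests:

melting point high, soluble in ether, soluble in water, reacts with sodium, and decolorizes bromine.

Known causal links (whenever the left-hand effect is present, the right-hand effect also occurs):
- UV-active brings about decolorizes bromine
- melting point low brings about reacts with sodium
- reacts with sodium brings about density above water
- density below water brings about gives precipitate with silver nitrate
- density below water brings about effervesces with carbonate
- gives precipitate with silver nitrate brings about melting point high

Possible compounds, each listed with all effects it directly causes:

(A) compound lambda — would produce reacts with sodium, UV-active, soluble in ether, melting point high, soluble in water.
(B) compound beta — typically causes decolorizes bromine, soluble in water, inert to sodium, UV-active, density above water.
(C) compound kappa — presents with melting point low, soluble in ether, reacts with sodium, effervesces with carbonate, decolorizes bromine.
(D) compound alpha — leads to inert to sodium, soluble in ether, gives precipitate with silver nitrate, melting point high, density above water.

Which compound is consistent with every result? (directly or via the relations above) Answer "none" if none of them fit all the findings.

A

Testing each hypothesis:
(A) compound lambda — accounts for every observation (decolorizes bromine via UV-active → decolorizes bromine)
(B) compound beta — fails on melting point high, soluble in ether, reacts with sodium (predicts inert to sodium, not reacts with sodium)
(C) compound kappa — melting point high miss; soluble in ether match; soluble in water miss; reacts with sodium match; decolorizes bromine match
(D) compound alpha — fails on soluble in water, reacts with sodium, decolorizes bromine (predicts inert to sodium, not reacts with sodium)
(A) is the only candidate with no mismatches.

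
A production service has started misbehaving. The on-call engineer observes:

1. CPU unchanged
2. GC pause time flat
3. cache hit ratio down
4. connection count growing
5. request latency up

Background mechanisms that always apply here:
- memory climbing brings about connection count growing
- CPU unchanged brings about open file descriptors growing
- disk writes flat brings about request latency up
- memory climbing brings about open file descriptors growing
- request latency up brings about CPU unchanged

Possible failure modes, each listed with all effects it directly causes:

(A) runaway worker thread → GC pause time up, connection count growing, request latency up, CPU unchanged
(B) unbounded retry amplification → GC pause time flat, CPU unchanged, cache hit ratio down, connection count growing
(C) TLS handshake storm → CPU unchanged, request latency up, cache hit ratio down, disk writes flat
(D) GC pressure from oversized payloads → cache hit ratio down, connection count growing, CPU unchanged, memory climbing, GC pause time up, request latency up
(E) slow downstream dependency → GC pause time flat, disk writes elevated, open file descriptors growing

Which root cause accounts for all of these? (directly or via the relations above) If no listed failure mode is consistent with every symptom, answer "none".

Checking each candidate against the observations:
(A) runaway worker thread — CPU unchanged match; GC pause time flat miss; cache hit ratio down miss; connection count growing match; request latency up match
(B) unbounded retry amplification — CPU unchanged match; GC pause time flat match; cache hit ratio down match; connection count growing match; request latency up miss
(C) TLS handshake storm — CPU unchanged match; GC pause time flat miss; cache hit ratio down match; connection count growing miss; request latency up match
(D) GC pressure from oversized payloads — CPU unchanged match; GC pause time flat miss; cache hit ratio down match; connection count growing match; request latency up match
(E) slow downstream dependency — does not account for CPU unchanged, cache hit ratio down, connection count growing, request latency up
No candidate is consistent with all observations.

none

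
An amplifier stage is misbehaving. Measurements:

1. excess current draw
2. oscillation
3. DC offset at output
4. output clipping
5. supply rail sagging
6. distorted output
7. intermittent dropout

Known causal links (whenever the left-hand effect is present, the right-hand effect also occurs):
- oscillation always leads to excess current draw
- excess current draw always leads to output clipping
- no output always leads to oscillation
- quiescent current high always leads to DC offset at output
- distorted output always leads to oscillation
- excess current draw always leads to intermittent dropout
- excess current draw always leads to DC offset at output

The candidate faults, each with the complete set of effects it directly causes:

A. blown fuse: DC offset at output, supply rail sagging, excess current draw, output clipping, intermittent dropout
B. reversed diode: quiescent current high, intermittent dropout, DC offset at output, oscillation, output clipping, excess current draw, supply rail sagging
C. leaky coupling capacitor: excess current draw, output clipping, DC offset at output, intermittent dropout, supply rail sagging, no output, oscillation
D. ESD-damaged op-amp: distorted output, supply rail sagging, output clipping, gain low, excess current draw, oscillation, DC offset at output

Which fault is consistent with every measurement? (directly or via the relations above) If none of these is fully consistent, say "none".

Testing each hypothesis:
(A) blown fuse — excess current draw match; oscillation miss; DC offset at output match; output clipping match; supply rail sagging match; distorted output miss; intermittent dropout match
(B) reversed diode — does not account for distorted output
(C) leaky coupling capacitor — excess current draw match; oscillation match; DC offset at output match; output clipping match; supply rail sagging match; distorted output miss; intermittent dropout match
(D) ESD-damaged op-amp — excess current draw match; oscillation match; DC offset at output match; output clipping match; supply rail sagging match; distorted output match; intermittent dropout match (through excess current draw → intermittent dropout)
(D) alone accounts for all the evidence.

D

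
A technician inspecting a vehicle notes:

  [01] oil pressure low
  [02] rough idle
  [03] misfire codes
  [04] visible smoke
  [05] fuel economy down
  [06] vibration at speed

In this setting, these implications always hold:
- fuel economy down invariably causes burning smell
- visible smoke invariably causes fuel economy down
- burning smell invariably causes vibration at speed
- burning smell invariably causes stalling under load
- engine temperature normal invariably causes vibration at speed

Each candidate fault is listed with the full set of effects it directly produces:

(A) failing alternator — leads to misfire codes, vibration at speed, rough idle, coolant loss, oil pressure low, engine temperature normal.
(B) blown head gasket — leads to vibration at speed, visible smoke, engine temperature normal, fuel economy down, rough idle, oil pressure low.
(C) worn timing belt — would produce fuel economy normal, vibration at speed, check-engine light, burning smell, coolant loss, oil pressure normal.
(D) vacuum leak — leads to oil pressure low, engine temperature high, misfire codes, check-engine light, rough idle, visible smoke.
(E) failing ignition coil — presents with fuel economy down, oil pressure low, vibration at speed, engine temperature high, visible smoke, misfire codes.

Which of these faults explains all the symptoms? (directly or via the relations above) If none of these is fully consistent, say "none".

D

For each candidate, compare predicted effects to what was observed:
(A) failing alternator — oil pressure low yes; rough idle yes; misfire codes yes; visible smoke NO; fuel economy down NO; vibration at speed yes
(B) blown head gasket — does not account for misfire codes
(C) worn timing belt — oil pressure low NO; rough idle NO; misfire codes NO; visible smoke NO; fuel economy down NO; vibration at speed yes
(D) vacuum leak — accounts for every observation (fuel economy down by visible smoke → fuel economy down)
(E) failing ignition coil — oil pressure low yes; rough idle NO; misfire codes yes; visible smoke yes; fuel economy down yes; vibration at speed yes
Only (D) is consistent with every observation.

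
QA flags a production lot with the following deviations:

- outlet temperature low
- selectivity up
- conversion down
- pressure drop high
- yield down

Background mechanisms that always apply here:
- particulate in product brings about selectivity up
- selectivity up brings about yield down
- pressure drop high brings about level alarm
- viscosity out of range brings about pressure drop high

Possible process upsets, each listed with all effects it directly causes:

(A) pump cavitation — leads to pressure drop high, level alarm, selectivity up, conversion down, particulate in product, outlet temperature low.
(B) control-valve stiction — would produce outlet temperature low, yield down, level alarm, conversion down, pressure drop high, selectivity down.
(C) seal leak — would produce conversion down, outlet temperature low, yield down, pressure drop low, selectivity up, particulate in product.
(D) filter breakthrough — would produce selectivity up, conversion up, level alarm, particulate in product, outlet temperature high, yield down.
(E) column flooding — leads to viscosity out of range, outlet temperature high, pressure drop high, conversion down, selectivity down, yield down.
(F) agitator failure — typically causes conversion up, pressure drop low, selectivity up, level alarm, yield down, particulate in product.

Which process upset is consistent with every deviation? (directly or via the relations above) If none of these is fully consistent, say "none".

A

Per-candidate check:
(A) pump cavitation — accounts for every observation (yield down through selectivity up → yield down)
(B) control-valve stiction — outlet temperature low +; selectivity up -; conversion down +; pressure drop high +; yield down +
(C) seal leak — fails on pressure drop high (predicts pressure drop low, not pressure drop high)
(D) filter breakthrough — outlet temperature low -; selectivity up +; conversion down -; pressure drop high -; yield down +
(E) column flooding — fails on outlet temperature low, selectivity up (predicts outlet temperature high, not outlet temperature low; predicts selectivity down, not selectivity up)
(F) agitator failure — fails on outlet temperature low, conversion down, pressure drop high (predicts conversion up, not conversion down; predicts pressure drop low, not pressure drop high)
(A) alone accounts for all the evidence.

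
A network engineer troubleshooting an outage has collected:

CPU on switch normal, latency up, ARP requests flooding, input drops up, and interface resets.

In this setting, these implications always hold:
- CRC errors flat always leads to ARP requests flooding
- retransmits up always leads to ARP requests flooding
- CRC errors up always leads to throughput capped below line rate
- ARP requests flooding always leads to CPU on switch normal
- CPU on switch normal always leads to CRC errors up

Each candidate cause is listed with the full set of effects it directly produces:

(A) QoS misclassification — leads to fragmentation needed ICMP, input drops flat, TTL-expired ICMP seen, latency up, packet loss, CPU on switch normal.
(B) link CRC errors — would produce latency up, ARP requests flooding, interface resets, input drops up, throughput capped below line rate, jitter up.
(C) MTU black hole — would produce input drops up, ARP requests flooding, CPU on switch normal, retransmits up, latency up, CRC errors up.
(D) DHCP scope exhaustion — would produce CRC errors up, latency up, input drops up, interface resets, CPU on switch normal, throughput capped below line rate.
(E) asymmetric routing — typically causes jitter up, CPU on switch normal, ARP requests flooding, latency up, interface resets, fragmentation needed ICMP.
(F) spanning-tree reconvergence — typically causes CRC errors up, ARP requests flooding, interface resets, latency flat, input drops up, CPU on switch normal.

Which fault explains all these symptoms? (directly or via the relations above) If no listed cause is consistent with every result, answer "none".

Checking each candidate against the observations:
(A) QoS misclassification — fails on ARP requests flooding, input drops up, interface resets (predicts input drops flat, not input drops up)
(B) link CRC errors — CPU on switch normal ✓ (via ARP requests flooding → CPU on switch normal); latency up ✓; ARP requests flooding ✓; input drops up ✓; interface resets ✓
(C) MTU black hole — CPU on switch normal ✓; latency up ✓; ARP requests flooding ✓; input drops up ✓; interface resets ✗
(D) DHCP scope exhaustion — does not account for ARP requests flooding
(E) asymmetric routing — does not account for input drops up
(F) spanning-tree reconvergence — CPU on switch normal ✓; latency up ✗; ARP requests flooding ✓; input drops up ✓; interface resets ✓
Only (B) is consistent with every observation.

B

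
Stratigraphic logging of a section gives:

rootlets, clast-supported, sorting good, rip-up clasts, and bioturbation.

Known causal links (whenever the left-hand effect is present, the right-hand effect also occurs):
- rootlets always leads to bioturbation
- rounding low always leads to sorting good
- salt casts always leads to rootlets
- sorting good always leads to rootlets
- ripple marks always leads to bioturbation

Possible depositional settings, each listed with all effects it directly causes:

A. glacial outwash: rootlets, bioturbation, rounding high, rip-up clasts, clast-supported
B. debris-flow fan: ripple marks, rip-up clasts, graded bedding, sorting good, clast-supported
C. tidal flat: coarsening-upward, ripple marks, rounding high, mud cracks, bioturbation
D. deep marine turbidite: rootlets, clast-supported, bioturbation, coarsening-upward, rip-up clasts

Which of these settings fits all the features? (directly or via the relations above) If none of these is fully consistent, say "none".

B

Per-candidate check:
(A) glacial outwash — does not account for sorting good
(B) debris-flow fan — accounts for every observation (rootlets by sorting good → rootlets)
(C) tidal flat — rootlets -; clast-supported -; sorting good -; rip-up clasts -; bioturbation +
(D) deep marine turbidite — rootlets +; clast-supported +; sorting good -; rip-up clasts +; bioturbation +
(B) alone accounts for all the evidence.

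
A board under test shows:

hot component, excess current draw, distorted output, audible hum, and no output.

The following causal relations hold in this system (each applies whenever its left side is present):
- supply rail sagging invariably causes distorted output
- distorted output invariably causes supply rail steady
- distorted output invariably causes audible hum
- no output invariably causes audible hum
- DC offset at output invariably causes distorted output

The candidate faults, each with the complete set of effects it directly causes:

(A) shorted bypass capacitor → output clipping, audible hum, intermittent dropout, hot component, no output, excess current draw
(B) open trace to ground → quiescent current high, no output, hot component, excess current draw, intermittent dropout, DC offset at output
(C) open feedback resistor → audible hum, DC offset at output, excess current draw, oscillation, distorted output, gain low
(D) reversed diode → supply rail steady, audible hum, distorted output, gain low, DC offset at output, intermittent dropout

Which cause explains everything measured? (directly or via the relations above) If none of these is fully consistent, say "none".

Testing each hypothesis:
(A) shorted bypass capacitor — hot component ✓; excess current draw ✓; distorted output ✗; audible hum ✓; no output ✓
(B) open trace to ground — accounts for every observation (distorted output by DC offset at output → distorted output)
(C) open feedback resistor — hot component ✗; excess current draw ✓; distorted output ✓; audible hum ✓; no output ✗
(D) reversed diode — hot component ✗; excess current draw ✗; distorted output ✓; audible hum ✓; no output ✗
(B) is the only candidate with no mismatches.

B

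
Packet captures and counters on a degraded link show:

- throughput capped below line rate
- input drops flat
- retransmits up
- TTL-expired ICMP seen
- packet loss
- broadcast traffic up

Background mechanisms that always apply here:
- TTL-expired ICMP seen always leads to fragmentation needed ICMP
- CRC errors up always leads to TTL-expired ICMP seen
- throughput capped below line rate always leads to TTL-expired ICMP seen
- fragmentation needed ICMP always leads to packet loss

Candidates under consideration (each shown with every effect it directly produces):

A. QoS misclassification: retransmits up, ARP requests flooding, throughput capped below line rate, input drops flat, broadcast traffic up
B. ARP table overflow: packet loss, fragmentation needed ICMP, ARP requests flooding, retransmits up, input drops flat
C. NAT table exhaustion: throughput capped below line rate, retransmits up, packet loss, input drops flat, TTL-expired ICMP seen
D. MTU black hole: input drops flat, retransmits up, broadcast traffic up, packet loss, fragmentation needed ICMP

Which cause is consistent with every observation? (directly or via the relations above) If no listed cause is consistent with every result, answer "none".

Checking each candidate against the observations:
(A) QoS misclassification — accounts for every observation (TTL-expired ICMP seen through throughput capped below line rate → TTL-expired ICMP seen)
(B) ARP table overflow — does not account for throughput capped below line rate, TTL-expired ICMP seen, broadcast traffic up
(C) NAT table exhaustion — does not account for broadcast traffic up
(D) MTU black hole — throughput capped below line rate miss; input drops flat match; retransmits up match; TTL-expired ICMP seen miss; packet loss match; broadcast traffic up match
Only (A) is consistent with every observation.

A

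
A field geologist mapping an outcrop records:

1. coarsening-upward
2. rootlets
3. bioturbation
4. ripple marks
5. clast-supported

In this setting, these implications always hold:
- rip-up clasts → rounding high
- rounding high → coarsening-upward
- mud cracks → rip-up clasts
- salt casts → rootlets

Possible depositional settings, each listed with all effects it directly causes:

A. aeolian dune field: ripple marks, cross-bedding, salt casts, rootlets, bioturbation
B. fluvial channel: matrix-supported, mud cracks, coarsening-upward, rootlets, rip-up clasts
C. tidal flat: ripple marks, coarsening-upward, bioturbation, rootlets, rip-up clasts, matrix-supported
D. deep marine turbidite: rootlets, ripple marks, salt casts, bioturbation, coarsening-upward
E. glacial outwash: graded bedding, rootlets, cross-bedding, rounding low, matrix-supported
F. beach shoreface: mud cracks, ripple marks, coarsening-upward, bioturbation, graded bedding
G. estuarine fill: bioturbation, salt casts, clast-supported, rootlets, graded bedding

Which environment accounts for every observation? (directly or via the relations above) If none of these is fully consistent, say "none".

none

Checking each candidate against the observations:
(A) aeolian dune field — coarsening-upward -; rootlets +; bioturbation +; ripple marks +; clast-supported -
(B) fluvial channel — fails on bioturbation, ripple marks, clast-supported (predicts matrix-supported, not clast-supported)
(C) tidal flat — fails on clast-supported (predicts matrix-supported, not clast-supported)
(D) deep marine turbidite — coarsening-upward +; rootlets +; bioturbation +; ripple marks +; clast-supported -
(E) glacial outwash — fails on coarsening-upward, bioturbation, ripple marks, clast-supported (predicts matrix-supported, not clast-supported)
(F) beach shoreface — does not account for rootlets, clast-supported
(G) estuarine fill — coarsening-upward -; rootlets +; bioturbation +; ripple marks -; clast-supported +
No candidate is consistent with all observations.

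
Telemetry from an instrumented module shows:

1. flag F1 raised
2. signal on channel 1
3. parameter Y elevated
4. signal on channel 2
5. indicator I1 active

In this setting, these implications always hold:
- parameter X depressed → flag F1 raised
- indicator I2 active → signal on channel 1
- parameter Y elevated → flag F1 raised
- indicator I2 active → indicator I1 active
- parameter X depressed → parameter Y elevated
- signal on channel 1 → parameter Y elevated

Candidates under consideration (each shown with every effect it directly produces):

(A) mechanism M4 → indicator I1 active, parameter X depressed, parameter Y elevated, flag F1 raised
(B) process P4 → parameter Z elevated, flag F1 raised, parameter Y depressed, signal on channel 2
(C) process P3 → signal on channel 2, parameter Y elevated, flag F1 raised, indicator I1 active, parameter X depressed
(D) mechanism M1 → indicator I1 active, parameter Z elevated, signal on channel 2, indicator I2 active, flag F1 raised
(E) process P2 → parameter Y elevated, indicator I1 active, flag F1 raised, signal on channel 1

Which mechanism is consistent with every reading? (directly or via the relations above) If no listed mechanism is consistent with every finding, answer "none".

D

For each candidate, compare predicted effects to what was observed:
(A) mechanism M4 — flag F1 raised ✓; signal on channel 1 ✗; parameter Y elevated ✓; signal on channel 2 ✗; indicator I1 active ✓
(B) process P4 — flag F1 raised ✓; signal on channel 1 ✗; parameter Y elevated ✗; signal on channel 2 ✓; indicator I1 active ✗
(C) process P3 — flag F1 raised ✓; signal on channel 1 ✗; parameter Y elevated ✓; signal on channel 2 ✓; indicator I1 active ✓
(D) mechanism M1 — accounts for every observation (signal on channel 1 by indicator I2 active → signal on channel 1)
(E) process P2 — flag F1 raised ✓; signal on channel 1 ✓; parameter Y elevated ✓; signal on channel 2 ✗; indicator I1 active ✓
Only (D) is consistent with every observation.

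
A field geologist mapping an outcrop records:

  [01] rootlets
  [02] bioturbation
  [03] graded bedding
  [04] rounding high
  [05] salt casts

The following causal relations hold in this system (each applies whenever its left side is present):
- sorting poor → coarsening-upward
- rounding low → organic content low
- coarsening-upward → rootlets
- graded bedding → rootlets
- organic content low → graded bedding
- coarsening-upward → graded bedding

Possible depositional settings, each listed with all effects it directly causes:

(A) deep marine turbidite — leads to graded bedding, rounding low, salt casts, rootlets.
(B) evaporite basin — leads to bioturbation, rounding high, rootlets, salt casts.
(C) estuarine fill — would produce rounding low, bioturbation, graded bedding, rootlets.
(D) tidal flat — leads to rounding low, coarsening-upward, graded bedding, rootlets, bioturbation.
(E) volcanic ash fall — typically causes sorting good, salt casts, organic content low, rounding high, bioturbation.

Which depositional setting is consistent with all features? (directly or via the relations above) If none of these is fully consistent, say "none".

E

Per-candidate check:
(A) deep marine turbidite — fails on bioturbation, rounding high (predicts rounding low, not rounding high)
(B) evaporite basin — does not account for graded bedding
(C) estuarine fill — fails on rounding high, salt casts (predicts rounding low, not rounding high)
(D) tidal flat — fails on rounding high, salt casts (predicts rounding low, not rounding high)
(E) volcanic ash fall — accounts for every observation (rootlets by organic content low → graded bedding → rootlets)
(E) is the only candidate with no mismatches.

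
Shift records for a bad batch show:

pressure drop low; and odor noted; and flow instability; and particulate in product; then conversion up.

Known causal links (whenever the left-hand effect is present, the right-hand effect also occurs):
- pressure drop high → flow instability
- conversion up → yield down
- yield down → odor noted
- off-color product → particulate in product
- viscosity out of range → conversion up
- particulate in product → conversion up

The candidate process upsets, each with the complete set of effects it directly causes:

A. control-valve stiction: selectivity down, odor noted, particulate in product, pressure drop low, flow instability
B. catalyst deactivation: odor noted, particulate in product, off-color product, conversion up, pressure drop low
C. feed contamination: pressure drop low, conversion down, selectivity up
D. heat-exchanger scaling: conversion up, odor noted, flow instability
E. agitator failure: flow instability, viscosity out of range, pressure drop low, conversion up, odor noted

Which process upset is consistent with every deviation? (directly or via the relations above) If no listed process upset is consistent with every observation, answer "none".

Checking each candidate against the observations:
(A) control-valve stiction — pressure drop low yes; odor noted yes; flow instability yes; particulate in product yes; conversion up yes (through particulate in product → conversion up)
(B) catalyst deactivation — does not account for flow instability
(C) feed contamination — fails on odor noted, flow instability, particulate in product, conversion up (predicts conversion down, not conversion up)
(D) heat-exchanger scaling — pressure drop low NO; odor noted yes; flow instability yes; particulate in product NO; conversion up yes
(E) agitator failure — pressure drop low yes; odor noted yes; flow instability yes; particulate in product NO; conversion up yes
(A) alone accounts for all the evidence.

A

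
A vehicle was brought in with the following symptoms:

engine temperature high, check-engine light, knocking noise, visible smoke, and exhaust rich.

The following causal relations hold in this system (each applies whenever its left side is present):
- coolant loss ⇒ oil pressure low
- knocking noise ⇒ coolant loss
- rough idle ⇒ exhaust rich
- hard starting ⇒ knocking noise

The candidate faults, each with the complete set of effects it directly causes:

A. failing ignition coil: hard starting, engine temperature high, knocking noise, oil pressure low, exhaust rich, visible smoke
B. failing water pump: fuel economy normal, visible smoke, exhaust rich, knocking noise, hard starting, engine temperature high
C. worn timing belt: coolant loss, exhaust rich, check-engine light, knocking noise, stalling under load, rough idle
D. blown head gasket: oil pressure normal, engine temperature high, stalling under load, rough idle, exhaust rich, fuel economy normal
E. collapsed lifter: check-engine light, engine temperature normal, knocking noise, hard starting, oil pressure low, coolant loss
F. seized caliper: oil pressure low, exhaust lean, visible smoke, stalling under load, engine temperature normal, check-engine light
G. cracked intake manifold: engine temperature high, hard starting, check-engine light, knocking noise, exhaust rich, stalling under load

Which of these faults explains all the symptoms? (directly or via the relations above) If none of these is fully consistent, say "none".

none

Per-candidate check:
(A) failing ignition coil — engine temperature high +; check-engine light -; knocking noise +; visible smoke +; exhaust rich +
(B) failing water pump — engine temperature high +; check-engine light -; knocking noise +; visible smoke +; exhaust rich +
(C) worn timing belt — engine temperature high -; check-engine light +; knocking noise +; visible smoke -; exhaust rich +
(D) blown head gasket — does not account for check-engine light, knocking noise, visible smoke
(E) collapsed lifter — fails on engine temperature high, visible smoke, exhaust rich (predicts engine temperature normal, not engine temperature high)
(F) seized caliper — fails on engine temperature high, knocking noise, exhaust rich (predicts engine temperature normal, not engine temperature high; predicts exhaust lean, not exhaust rich)
(G) cracked intake manifold — engine temperature high +; check-engine light +; knocking noise +; visible smoke -; exhaust rich +
No candidate is consistent with all observations.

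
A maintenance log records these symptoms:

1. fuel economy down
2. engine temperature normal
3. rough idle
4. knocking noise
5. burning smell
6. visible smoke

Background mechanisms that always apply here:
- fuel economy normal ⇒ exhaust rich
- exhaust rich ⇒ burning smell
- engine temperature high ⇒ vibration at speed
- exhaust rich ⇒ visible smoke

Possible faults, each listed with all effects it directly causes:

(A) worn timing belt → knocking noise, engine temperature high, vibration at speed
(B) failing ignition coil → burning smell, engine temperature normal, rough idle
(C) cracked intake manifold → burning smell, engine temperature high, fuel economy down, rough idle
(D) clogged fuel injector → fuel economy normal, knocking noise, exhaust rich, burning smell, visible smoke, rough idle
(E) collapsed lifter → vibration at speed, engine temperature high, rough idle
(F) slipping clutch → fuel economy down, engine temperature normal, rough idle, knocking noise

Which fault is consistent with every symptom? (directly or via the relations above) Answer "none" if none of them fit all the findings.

Per-candidate check:
(A) worn timing belt — fuel economy down ✗; engine temperature normal ✗; rough idle ✗; knocking noise ✓; burning smell ✗; visible smoke ✗
(B) failing ignition coil — fuel economy down ✗; engine temperature normal ✓; rough idle ✓; knocking noise ✗; burning smell ✓; visible smoke ✗
(C) cracked intake manifold — fuel economy down ✓; engine temperature normal ✗; rough idle ✓; knocking noise ✗; burning smell ✓; visible smoke ✗
(D) clogged fuel injector — fuel economy down ✗; engine temperature normal ✗; rough idle ✓; knocking noise ✓; burning smell ✓; visible smoke ✓
(E) collapsed lifter — fails on fuel economy down, engine temperature normal, knocking noise, burning smell, visible smoke (predicts engine temperature high, not engine temperature normal)
(F) slipping clutch — fuel economy down ✓; engine temperature normal ✓; rough idle ✓; knocking noise ✓; burning smell ✗; visible smoke ✗
No candidate is consistent with all observations.

none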